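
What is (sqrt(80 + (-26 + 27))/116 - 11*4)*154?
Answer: -392315/58 ≈ -6764.1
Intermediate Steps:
(sqrt(80 + (-26 + 27))/116 - 11*4)*154 = (sqrt(80 + 1)*(1/116) - 44)*154 = (sqrt(81)*(1/116) - 44)*154 = (9*(1/116) - 44)*154 = (9/116 - 44)*154 = -5095/116*154 = -392315/58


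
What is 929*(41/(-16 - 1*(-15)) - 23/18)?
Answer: -706969/18 ≈ -39276.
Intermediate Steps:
929*(41/(-16 - 1*(-15)) - 23/18) = 929*(41/(-16 + 15) - 23*1/18) = 929*(41/(-1) - 23/18) = 929*(41*(-1) - 23/18) = 929*(-41 - 23/18) = 929*(-761/18) = -706969/18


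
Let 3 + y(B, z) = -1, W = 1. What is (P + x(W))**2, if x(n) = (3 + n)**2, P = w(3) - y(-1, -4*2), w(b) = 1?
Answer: 441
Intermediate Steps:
y(B, z) = -4 (y(B, z) = -3 - 1 = -4)
P = 5 (P = 1 - 1*(-4) = 1 + 4 = 5)
(P + x(W))**2 = (5 + (3 + 1)**2)**2 = (5 + 4**2)**2 = (5 + 16)**2 = 21**2 = 441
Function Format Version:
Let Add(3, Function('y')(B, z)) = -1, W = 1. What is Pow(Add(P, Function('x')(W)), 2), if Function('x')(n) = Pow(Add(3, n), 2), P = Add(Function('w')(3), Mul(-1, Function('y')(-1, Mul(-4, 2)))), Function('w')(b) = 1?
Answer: 441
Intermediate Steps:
Function('y')(B, z) = -4 (Function('y')(B, z) = Add(-3, -1) = -4)
P = 5 (P = Add(1, Mul(-1, -4)) = Add(1, 4) = 5)
Pow(Add(P, Function('x')(W)), 2) = Pow(Add(5, Pow(Add(3, 1), 2)), 2) = Pow(Add(5, Pow(4, 2)), 2) = Pow(Add(5, 16), 2) = Pow(21, 2) = 441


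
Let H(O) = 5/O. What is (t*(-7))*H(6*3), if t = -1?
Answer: 35/18 ≈ 1.9444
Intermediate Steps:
(t*(-7))*H(6*3) = (-1*(-7))*(5/((6*3))) = 7*(5/18) = 35/18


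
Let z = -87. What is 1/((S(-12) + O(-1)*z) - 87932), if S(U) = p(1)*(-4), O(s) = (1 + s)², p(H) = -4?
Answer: -1/87916 ≈ -1.1374e-5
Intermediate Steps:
S(U) = 16 (S(U) = -4*(-4) = 16)
1/((S(-12) + O(-1)*z) - 87932) = 1/((16 + (1 - 1)²*(-87)) - 87932) = 1/((16 + 0²*(-87)) - 87932) = 1/((16 + 0*(-87)) - 87932) = 1/((16 + 0) - 87932) = 1/(16 - 87932) = 1/(-87916) = -1/87916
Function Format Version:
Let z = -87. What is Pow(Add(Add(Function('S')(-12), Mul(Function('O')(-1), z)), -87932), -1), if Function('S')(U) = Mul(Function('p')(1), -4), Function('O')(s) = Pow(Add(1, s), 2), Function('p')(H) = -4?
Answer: Rational(-1, 87916) ≈ -1.1374e-5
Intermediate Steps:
Function('S')(U) = 16 (Function('S')(U) = Mul(-4, -4) = 16)
Pow(Add(Add(Function('S')(-12), Mul(Function('O')(-1), z)), -87932), -1) = Pow(Add(Add(16, Mul(Pow(Add(1, -1), 2), -87)), -87932), -1) = Pow(Add(Add(16, Mul(Pow(0, 2), -87)), -87932), -1) = Pow(Add(Add(16, Mul(0, -87)), -87932), -1) = Pow(Add(Add(16, 0), -87932), -1) = Pow(Add(16, -87932), -1) = Pow(-87916, -1) = Rational(-1, 87916)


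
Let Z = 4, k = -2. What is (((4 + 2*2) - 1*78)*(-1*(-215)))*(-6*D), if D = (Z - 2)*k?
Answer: -361200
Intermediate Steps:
D = -4 (D = (4 - 2)*(-2) = 2*(-2) = -4)
(((4 + 2*2) - 1*78)*(-1*(-215)))*(-6*D) = (((4 + 2*2) - 1*78)*(-1*(-215)))*(-6*(-4)) = (((4 + 4) - 78)*215)*24 = ((8 - 78)*215)*24 = -70*215*24 = -15050*24 = -361200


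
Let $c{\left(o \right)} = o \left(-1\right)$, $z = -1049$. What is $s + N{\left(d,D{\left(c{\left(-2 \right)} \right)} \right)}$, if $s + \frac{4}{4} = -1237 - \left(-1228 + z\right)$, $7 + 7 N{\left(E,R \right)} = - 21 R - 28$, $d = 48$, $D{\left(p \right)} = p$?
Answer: $1028$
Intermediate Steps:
$c{\left(o \right)} = - o$
$N{\left(E,R \right)} = -5 - 3 R$ ($N{\left(E,R \right)} = -1 + \frac{- 21 R - 28}{7} = -1 + \frac{-28 - 21 R}{7} = -1 - \left(4 + 3 R\right) = -5 - 3 R$)
$s = 1039$ ($s = -1 - -1040 = -1 + \left(-1237 + 2277\right) = -1 + 1040 = 1039$)
$s + N{\left(d,D{\left(c{\left(-2 \right)} \right)} \right)} = 1039 - \left(5 + 3 \left(\left(-1\right) \left(-2\right)\right)\right) = 1039 - 11 = 1028$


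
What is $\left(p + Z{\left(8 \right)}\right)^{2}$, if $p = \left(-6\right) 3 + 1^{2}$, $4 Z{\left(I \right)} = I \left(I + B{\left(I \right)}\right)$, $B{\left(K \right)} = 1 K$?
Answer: $225$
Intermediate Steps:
$B{\left(K \right)} = K$
$Z{\left(I \right)} = \frac{I^{2}}{2}$ ($Z{\left(I \right)} = \frac{I \left(I + I\right)}{4} = \frac{I 2 I}{4} = \frac{2 I^{2}}{4} = \frac{I^{2}}{2}$)
$p = -17$ ($p = -18 + 1 = -17$)
$\left(p + Z{\left(8 \right)}\right)^{2} = \left(-17 + \frac{8^{2}}{2}\right)^{2} = \left(-17 + \frac{1}{2} \cdot 64\right)^{2} = \left(-17 + 32\right)^{2} = 15^{2} = 225$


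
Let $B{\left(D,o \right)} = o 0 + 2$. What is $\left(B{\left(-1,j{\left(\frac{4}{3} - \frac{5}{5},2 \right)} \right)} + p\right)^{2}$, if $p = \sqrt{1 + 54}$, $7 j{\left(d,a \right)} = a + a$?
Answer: $\left(2 + \sqrt{55}\right)^{2} \approx 88.665$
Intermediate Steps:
$j{\left(d,a \right)} = \frac{2 a}{7}$ ($j{\left(d,a \right)} = \frac{a + a}{7} = \frac{2 a}{7}$)
$p = \sqrt{55} \approx 7.4162$
$B{\left(D,o \right)} = 2$ ($B{\left(D,o \right)} = 0 + 2 = 2$)
$\left(B{\left(-1,j{\left(\frac{4}{3} - \frac{5}{5},2 \right)} \right)} + p\right)^{2} = \left(2 + \sqrt{55}\right)^{2}$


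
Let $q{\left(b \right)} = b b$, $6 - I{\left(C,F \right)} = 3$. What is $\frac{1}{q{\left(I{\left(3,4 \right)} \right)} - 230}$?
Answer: $- \frac{1}{221} \approx -0.0045249$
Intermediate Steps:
$I{\left(C,F \right)} = 3$ ($I{\left(C,F \right)} = 6 - 3 = 3$)
$q{\left(b \right)} = b^{2}$
$\frac{1}{q{\left(I{\left(3,4 \right)} \right)} - 230} = \frac{1}{3^{2} - 230} = \frac{1}{9 - 230} = \frac{1}{-221} = - \frac{1}{221}$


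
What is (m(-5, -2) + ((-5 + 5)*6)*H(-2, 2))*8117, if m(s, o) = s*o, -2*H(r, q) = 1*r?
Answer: 81170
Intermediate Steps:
H(r, q) = -r/2
m(s, o) = o*s
(m(-5, -2) + ((-5 + 5)*6)*H(-2, 2))*8117 = (-2*(-5) + ((-5 + 5)*6)*(-½*(-2)))*8117 = (10 + (0*6)*1)*8117 = (10 + 0*1)*8117 = (10 + 0)*8117 = 10*8117 = 81170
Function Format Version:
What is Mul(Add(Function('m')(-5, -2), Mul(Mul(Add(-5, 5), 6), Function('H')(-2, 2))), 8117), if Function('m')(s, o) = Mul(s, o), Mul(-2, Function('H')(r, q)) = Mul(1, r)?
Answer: 81170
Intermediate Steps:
Function('H')(r, q) = Mul(Rational(-1, 2), r) (Function('H')(r, q) = Mul(Rational(-1, 2), Mul(1, r)) = Mul(Rational(-1, 2), r))
Function('m')(s, o) = Mul(o, s)
Mul(Add(Function('m')(-5, -2), Mul(Mul(Add(-5, 5), 6), Function('H')(-2, 2))), 8117) = Mul(Add(Mul(-2, -5), Mul(Mul(Add(-5, 5), 6), Mul(Rational(-1, 2), -2))), 8117) = Mul(Add(10, Mul(Mul(0, 6), 1)), 8117) = Mul(Add(10, Mul(0, 1)), 8117) = Mul(Add(10, 0), 8117) = Mul(10, 8117) = 81170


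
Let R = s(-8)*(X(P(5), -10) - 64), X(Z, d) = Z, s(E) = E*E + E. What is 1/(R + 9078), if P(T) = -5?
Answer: 1/5214 ≈ 0.00019179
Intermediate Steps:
s(E) = E + E² (s(E) = E² + E = E + E²)
R = -3864 (R = (-8*(1 - 8))*(-5 - 64) = -8*(-7)*(-69) = 56*(-69) = -3864)
1/(R + 9078) = 1/(-3864 + 9078) = 1/5214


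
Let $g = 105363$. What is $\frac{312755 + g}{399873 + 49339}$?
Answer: $\frac{209059}{224606} \approx 0.93078$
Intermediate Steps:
$\frac{312755 + g}{399873 + 49339} = \frac{312755 + 105363}{399873 + 49339} = \frac{418118}{449212} = 418118 \cdot \frac{1}{449212} = \frac{209059}{224606}$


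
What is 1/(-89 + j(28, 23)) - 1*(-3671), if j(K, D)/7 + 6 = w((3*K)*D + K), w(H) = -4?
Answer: 583688/159 ≈ 3671.0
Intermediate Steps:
j(K, D) = -70 (j(K, D) = -42 + 7*(-4) = -42 - 28 = -70)
1/(-89 + j(28, 23)) - 1*(-3671) = 1/(-89 - 70) - 1*(-3671) = 1/(-159) + 3671 = -1/159 + 3671 = 583688/159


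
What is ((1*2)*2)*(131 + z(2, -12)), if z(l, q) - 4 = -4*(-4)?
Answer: 604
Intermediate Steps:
z(l, q) = 20 (z(l, q) = 4 - 4*(-4) = 4 + 16 = 20)
((1*2)*2)*(131 + z(2, -12)) = ((1*2)*2)*(131 + 20) = (2*2)*151 = 4*151 = 604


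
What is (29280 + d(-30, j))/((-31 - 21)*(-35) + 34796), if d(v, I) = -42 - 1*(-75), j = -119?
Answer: 29313/36616 ≈ 0.80055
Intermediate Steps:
d(v, I) = 33 (d(v, I) = -42 + 75 = 33)
(29280 + d(-30, j))/((-31 - 21)*(-35) + 34796) = (29280 + 33)/((-31 - 21)*(-35) + 34796) = 29313/(-52*(-35) + 34796) = 29313/(1820 + 34796) = 29313/36616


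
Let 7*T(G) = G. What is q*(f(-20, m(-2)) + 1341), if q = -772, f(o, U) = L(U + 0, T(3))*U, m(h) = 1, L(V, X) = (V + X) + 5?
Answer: -7281504/7 ≈ -1.0402e+6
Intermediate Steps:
T(G) = G/7
L(V, X) = 5 + V + X
f(o, U) = U*(38/7 + U) (f(o, U) = (5 + (U + 0) + (⅐)*3)*U = (5 + U + 3/7)*U = (38/7 + U)*U = U*(38/7 + U))
q*(f(-20, m(-2)) + 1341) = -772*((⅐)*1*(38 + 7*1) + 1341) = -772*((⅐)*1*(38 + 7) + 1341) = -772*((⅐)*1*45 + 1341) = -772*(45/7 + 1341) = -772*9432/7 = -7281504/7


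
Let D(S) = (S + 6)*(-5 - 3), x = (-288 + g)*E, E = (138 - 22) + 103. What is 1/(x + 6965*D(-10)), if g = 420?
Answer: 1/251788 ≈ 3.9716e-6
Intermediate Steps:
E = 219 (E = 116 + 103 = 219)
x = 28908 (x = (-288 + 420)*219 = 132*219 = 28908)
D(S) = -48 - 8*S (D(S) = (6 + S)*(-8) = -48 - 8*S)
1/(x + 6965*D(-10)) = 1/(28908 + 6965*(-48 - 8*(-10))) = 1/(28908 + 6965*(-48 + 80)) = 1/(28908 + 6965*32) = 1/(28908 + 222880) = 1/251788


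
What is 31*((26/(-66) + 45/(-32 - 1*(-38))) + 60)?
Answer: 137299/66 ≈ 2080.3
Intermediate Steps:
31*((26/(-66) + 45/(-32 - 1*(-38))) + 60) = 31*((26*(-1/66) + 45/(-32 + 38)) + 60) = 31*((-13/33 + 45/6) + 60) = 31*((-13/33 + 45*(⅙)) + 60) = 31*((-13/33 + 15/2) + 60) = 31*(469/66 + 60) = 31*(4429/66) = 137299/66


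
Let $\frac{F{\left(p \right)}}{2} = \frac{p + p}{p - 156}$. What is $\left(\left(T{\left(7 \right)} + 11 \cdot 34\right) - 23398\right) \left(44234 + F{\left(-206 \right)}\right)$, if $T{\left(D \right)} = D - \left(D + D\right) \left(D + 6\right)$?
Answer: $- \frac{185748964434}{181} \approx -1.0262 \cdot 10^{9}$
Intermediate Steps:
$T{\left(D \right)} = D - 2 D \left(6 + D\right)$
$F{\left(p \right)} = \frac{4 p}{-156 + p}$ ($F{\left(p \right)} = 2 \frac{p + p}{p - 156} = 2 \frac{2 p}{-156 + p} = \frac{4 p}{-156 + p}$)
$\left(\left(T{\left(7 \right)} + 11 \cdot 34\right) - 23398\right) \left(44234 + F{\left(-206 \right)}\right) = \left(\left(\left(-1\right) 7 \left(11 + 2 \cdot 7\right) + 11 \cdot 34\right) - 23398\right) \left(44234 + 4 \left(-206\right) \frac{1}{-156 - 206}\right) = \left(\left(\left(-1\right) 7 \left(11 + 14\right) + 374\right) - 23398\right) \left(44234 + 4 \left(-206\right) \frac{1}{-362}\right) = \left(\left(\left(-1\right) 7 \cdot 25 + 374\right) - 23398\right) \left(44234 + 4 \left(-206\right) \left(- \frac{1}{362}\right)\right) = \left(\left(-175 + 374\right) - 23398\right) \left(44234 + \frac{412}{181}\right) = \left(199 - 23398\right) \frac{8006766}{181} = \left(-23199\right) \frac{8006766}{181} = - \frac{185748964434}{181}$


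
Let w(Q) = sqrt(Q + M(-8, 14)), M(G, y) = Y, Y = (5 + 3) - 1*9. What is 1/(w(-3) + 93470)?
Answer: 46735/4368320452 - I/4368320452 ≈ 1.0699e-5 - 2.2892e-10*I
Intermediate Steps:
Y = -1 (Y = 8 - 9 = -1)
M(G, y) = -1
w(Q) = sqrt(-1 + Q) (w(Q) = sqrt(Q - 1) = sqrt(-1 + Q))
1/(w(-3) + 93470) = 1/(sqrt(-1 - 3) + 93470) = 1/(sqrt(-4) + 93470) = 1/(2*I + 93470) = 1/(93470 + 2*I) = (93470 - 2*I)/8736640904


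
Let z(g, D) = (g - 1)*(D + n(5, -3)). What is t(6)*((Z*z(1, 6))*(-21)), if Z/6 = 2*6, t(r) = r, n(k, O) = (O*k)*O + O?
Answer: 0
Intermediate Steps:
n(k, O) = O + k*O² (n(k, O) = k*O² + O = O + k*O²)
Z = 72 (Z = 6*(2*6) = 6*12 = 72)
z(g, D) = (-1 + g)*(42 + D) (z(g, D) = (g - 1)*(D - 3*(1 - 3*5)) = (-1 + g)*(D - 3*(1 - 15)) = (-1 + g)*(D - 3*(-14)) = (-1 + g)*(D + 42) = (-1 + g)*(42 + D))
t(6)*((Z*z(1, 6))*(-21)) = 6*((72*(-42 - 1*6 + 42*1 + 6*1))*(-21)) = 6*((72*(-42 - 6 + 42 + 6))*(-21)) = 6*((72*0)*(-21)) = 6*(0*(-21)) = 6*0 = 0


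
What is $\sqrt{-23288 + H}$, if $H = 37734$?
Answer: $\sqrt{14446} \approx 120.19$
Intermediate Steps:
$\sqrt{-23288 + H} = \sqrt{-23288 + 37734} = \sqrt{14446}$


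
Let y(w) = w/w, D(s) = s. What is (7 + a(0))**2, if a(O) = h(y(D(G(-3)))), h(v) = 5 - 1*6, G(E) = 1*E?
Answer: 36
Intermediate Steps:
G(E) = E
y(w) = 1
h(v) = -1 (h(v) = 5 - 6 = -1)
a(O) = -1
(7 + a(0))**2 = (7 - 1)**2 = 6**2 = 36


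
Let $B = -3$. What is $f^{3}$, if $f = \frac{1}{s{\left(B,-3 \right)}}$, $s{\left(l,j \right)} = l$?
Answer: $- \frac{1}{27} \approx -0.037037$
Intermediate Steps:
$f = - \frac{1}{3}$ ($f = \frac{1}{-3} = - \frac{1}{3} \approx -0.33333$)
$f^{3} = \left(- \frac{1}{3}\right)^{3} = - \frac{1}{27}$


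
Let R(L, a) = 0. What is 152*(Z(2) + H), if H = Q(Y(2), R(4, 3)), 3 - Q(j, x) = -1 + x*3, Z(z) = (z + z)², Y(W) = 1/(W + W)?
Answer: 3040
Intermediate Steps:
Y(W) = 1/(2*W)
Z(z) = 4*z² (Z(z) = (2*z)² = 4*z²)
Q(j, x) = 4 - 3*x (Q(j, x) = 3 - (-1 + x*3) = 3 - (-1 + 3*x) = 3 + (1 - 3*x) = 4 - 3*x)
H = 4 (H = 4 - 3*0 = 4 + 0 = 4)
152*(Z(2) + H) = 152*(4*2² + 4) = 152*(4*4 + 4) = 152*(16 + 4) = 152*20 = 3040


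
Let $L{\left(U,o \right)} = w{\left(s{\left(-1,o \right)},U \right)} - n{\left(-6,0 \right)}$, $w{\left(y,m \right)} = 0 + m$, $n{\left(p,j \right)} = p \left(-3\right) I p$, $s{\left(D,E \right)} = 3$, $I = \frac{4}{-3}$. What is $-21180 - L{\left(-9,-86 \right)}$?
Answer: $-21027$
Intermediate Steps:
$I = - \frac{4}{3}$ ($I = 4 \left(- \frac{1}{3}\right) = - \frac{4}{3} \approx -1.3333$)
$n{\left(p,j \right)} = 4 p^{2}$ ($n{\left(p,j \right)} = p \left(-3\right) \left(- \frac{4}{3}\right) p = - 3 p \left(- \frac{4}{3}\right) p = 4 p p = 4 p^{2}$)
$w{\left(y,m \right)} = m$
$L{\left(U,o \right)} = -144 + U$ ($L{\left(U,o \right)} = U - 4 \left(-6\right)^{2} = U - 4 \cdot 36 = U - 144 = -144 + U$)
$-21180 - L{\left(-9,-86 \right)} = -21180 - \left(-144 - 9\right) = -21180 - -153 = -21180 + 153 = -21027$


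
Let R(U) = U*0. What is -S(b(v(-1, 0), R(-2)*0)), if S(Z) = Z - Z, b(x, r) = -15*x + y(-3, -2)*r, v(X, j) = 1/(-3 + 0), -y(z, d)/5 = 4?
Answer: 0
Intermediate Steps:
R(U) = 0
y(z, d) = -20 (y(z, d) = -5*4 = -20)
v(X, j) = -1/3 (v(X, j) = 1/(-3) = -1/3)
b(x, r) = -20*r - 15*x (b(x, r) = -15*x - 20*r = -20*r - 15*x)
S(Z) = 0
-S(b(v(-1, 0), R(-2)*0)) = -1*0 = 0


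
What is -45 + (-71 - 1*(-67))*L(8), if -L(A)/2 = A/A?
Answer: -37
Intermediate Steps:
L(A) = -2 (L(A) = -2*A/A = -2*1 = -2)
-45 + (-71 - 1*(-67))*L(8) = -45 + (-71 - 1*(-67))*(-2) = -45 + (-71 + 67)*(-2) = -45 - 4*(-2) = -45 + 8 = -37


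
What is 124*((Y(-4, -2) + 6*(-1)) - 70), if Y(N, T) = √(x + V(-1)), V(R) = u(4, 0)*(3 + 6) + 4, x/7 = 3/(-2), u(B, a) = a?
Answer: -9424 + 62*I*√26 ≈ -9424.0 + 316.14*I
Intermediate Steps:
x = -21/2 (x = 7*(3/(-2)) = 7*(3*(-½)) = 7*(-3/2) = -21/2 ≈ -10.500)
V(R) = 4 (V(R) = 0*(3 + 6) + 4 = 0*9 + 4 = 0 + 4 = 4)
Y(N, T) = I*√26/2 (Y(N, T) = √(-21/2 + 4) = √(-13/2) = I*√26/2)
124*((Y(-4, -2) + 6*(-1)) - 70) = 124*((I*√26/2 + 6*(-1)) - 70) = 124*((I*√26/2 - 6) - 70) = 124*((-6 + I*√26/2) - 70) = 124*(-76 + I*√26/2) = -9424 + 62*I*√26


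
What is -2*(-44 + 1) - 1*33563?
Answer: -33477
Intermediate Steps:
-2*(-44 + 1) - 1*33563 = -2*(-43) - 33563 = 86 - 33563 = -33477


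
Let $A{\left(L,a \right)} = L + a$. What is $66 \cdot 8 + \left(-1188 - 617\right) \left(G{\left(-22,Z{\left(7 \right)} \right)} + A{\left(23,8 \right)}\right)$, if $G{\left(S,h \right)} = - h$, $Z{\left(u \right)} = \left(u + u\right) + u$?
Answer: $-17522$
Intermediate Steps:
$Z{\left(u \right)} = 3 u$ ($Z{\left(u \right)} = 2 u + u = 3 u$)
$66 \cdot 8 + \left(-1188 - 617\right) \left(G{\left(-22,Z{\left(7 \right)} \right)} + A{\left(23,8 \right)}\right) = 66 \cdot 8 + \left(-1188 - 617\right) \left(- 3 \cdot 7 + \left(23 + 8\right)\right) = 528 - 1805 \left(\left(-1\right) 21 + 31\right) = 528 - 1805 \left(-21 + 31\right) = 528 - 18050 = -17522$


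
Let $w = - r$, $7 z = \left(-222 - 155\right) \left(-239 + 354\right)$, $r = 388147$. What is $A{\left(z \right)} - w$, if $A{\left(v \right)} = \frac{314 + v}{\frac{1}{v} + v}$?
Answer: $\frac{729584650516613}{1879656074} \approx 3.8815 \cdot 10^{5}$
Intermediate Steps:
$z = - \frac{43355}{7}$ ($z = \frac{\left(-222 - 155\right) \left(-239 + 354\right)}{7} = \frac{\left(-377\right) 115}{7} = \frac{1}{7} \left(-43355\right) = - \frac{43355}{7} \approx -6193.6$)
$A{\left(v \right)} = \frac{314 + v}{v + \frac{1}{v}}$
$w = -388147$ ($w = \left(-1\right) 388147 = -388147$)
$A{\left(z \right)} - w = - \frac{43355 \left(314 - \frac{43355}{7}\right)}{7 \left(1 + \left(- \frac{43355}{7}\right)^{2}\right)} - -388147 = \left(- \frac{43355}{7}\right) \frac{1}{1 + \frac{1879656025}{49}} \left(- \frac{41157}{7}\right) + 388147 = \left(- \frac{43355}{7}\right) \frac{1}{\frac{1879656074}{49}} \left(- \frac{41157}{7}\right) + 388147 = \left(- \frac{43355}{7}\right) \frac{49}{1879656074} \left(- \frac{41157}{7}\right) + 388147 = \frac{1784361735}{1879656074} + 388147 = \frac{729584650516613}{1879656074}$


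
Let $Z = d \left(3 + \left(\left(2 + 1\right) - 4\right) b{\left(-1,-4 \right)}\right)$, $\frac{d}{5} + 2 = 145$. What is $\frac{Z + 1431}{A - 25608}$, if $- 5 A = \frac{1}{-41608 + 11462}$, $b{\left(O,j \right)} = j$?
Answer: $- \frac{970098280}{3859893839} \approx -0.25133$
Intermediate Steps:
$A = \frac{1}{150730}$ ($A = - \frac{1}{5 \left(-41608 + 11462\right)} = - \frac{1}{5 \left(-30146\right)} = \left(- \frac{1}{5}\right) \left(- \frac{1}{30146}\right) = \frac{1}{150730} \approx 6.6344 \cdot 10^{-6}$)
$d = 715$ ($d = -10 + 5 \cdot 145 = -10 + 725 = 715$)
$Z = 5005$ ($Z = 715 \left(3 + \left(\left(2 + 1\right) - 4\right) \left(-4\right)\right) = 715 \left(3 + \left(3 - 4\right) \left(-4\right)\right) = 715 \left(3 - -4\right) = 715 \left(3 + 4\right) = 715 \cdot 7 = 5005$)
$\frac{Z + 1431}{A - 25608} = \frac{5005 + 1431}{\frac{1}{150730} - 25608} = \frac{6436}{- \frac{3859893839}{150730}} = 6436 \left(- \frac{150730}{3859893839}\right) = - \frac{970098280}{3859893839}$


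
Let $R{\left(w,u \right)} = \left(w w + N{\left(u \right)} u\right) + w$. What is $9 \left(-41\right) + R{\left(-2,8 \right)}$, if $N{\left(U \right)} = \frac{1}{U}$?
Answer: $-366$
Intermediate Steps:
$R{\left(w,u \right)} = 1 + w + w^{2}$ ($R{\left(w,u \right)} = \left(w w + \frac{u}{u}\right) + w = \left(w^{2} + 1\right) + w = \left(1 + w^{2}\right) + w = 1 + w + w^{2}$)
$9 \left(-41\right) + R{\left(-2,8 \right)} = 9 \left(-41\right) + \left(1 - 2 + \left(-2\right)^{2}\right) = -369 + \left(1 - 2 + 4\right) = -369 + 3 = -366$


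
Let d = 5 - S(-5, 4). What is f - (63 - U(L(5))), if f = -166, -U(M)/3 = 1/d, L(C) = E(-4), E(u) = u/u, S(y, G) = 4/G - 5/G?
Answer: -1607/7 ≈ -229.57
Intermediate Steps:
S(y, G) = -1/G
E(u) = 1
L(C) = 1
d = 21/4 (d = 5 - (-1)/4 = 5 - 1*(-1/4) = 5 + 1/4 = 21/4 ≈ 5.2500)
U(M) = -4/7 (U(M) = -3/21/4 = -3*4/21 = -4/7)
f - (63 - U(L(5))) = -166 - (63 - 1*(-4/7)) = -166 - (63 + 4/7) = -166 - 1*445/7 = -166 - 445/7 = -1607/7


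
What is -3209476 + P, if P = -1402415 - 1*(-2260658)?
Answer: -2351233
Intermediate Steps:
P = 858243 (P = -1402415 + 2260658 = 858243)
-3209476 + P = -3209476 + 858243 = -2351233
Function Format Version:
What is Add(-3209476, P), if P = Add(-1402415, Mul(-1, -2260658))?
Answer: -2351233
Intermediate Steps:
P = 858243 (P = Add(-1402415, 2260658) = 858243)
Add(-3209476, P) = Add(-3209476, 858243) = -2351233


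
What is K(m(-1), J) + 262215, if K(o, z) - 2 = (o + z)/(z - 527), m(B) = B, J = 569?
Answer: 5506841/21 ≈ 2.6223e+5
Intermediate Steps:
K(o, z) = 2 + (o + z)/(-527 + z) (K(o, z) = 2 + (o + z)/(z - 527) = 2 + (o + z)/(-527 + z))
K(m(-1), J) + 262215 = (-1054 - 1 + 3*569)/(-527 + 569) + 262215 = (-1054 - 1 + 1707)/42 + 262215 = (1/42)*652 + 262215 = 326/21 + 262215 = 5506841/21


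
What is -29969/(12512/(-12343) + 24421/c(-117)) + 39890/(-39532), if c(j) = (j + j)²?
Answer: 400345715695723027/7583792571454 ≈ 52790.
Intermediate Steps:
c(j) = 4*j² (c(j) = (2*j)² = 4*j²)
-29969/(12512/(-12343) + 24421/c(-117)) + 39890/(-39532) = -29969/(12512/(-12343) + 24421/((4*(-117)²))) + 39890/(-39532) = -29969/(12512*(-1/12343) + 24421/((4*13689))) + 39890*(-1/39532) = -29969/(-12512/12343 + 24421/54756) - 19945/19766 = -29969/(-383678669/675853308) - 19945/19766 = -29969*(-675853308/383678669) - 19945/19766 = 20254647787452/383678669 - 19945/19766 = 400345715695723027/7583792571454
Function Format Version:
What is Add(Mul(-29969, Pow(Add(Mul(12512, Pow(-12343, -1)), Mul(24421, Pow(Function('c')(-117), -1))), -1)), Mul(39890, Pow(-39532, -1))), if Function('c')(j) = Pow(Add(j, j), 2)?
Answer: Rational(400345715695723027, 7583792571454) ≈ 52790.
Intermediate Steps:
Function('c')(j) = Mul(4, Pow(j, 2)) (Function('c')(j) = Pow(Mul(2, j), 2) = Mul(4, Pow(j, 2)))
Add(Mul(-29969, Pow(Add(Mul(12512, Pow(-12343, -1)), Mul(24421, Pow(Function('c')(-117), -1))), -1)), Mul(39890, Pow(-39532, -1))) = Add(Mul(-29969, Pow(Add(Mul(12512, Pow(-12343, -1)), Mul(24421, Pow(Mul(4, Pow(-117, 2)), -1))), -1)), Mul(39890, Pow(-39532, -1))) = Add(Mul(-29969, Pow(Add(Mul(12512, Rational(-1, 12343)), Mul(24421, Pow(Mul(4, 13689), -1))), -1)), Mul(39890, Rational(-1, 39532))) = Add(Mul(-29969, Pow(Add(Rational(-12512, 12343), Mul(24421, Pow(54756, -1))), -1)), Rational(-19945, 19766)) = Add(Mul(-29969, Pow(Add(Rational(-12512, 12343), Mul(24421, Rational(1, 54756))), -1)), Rational(-19945, 19766)) = Add(Mul(-29969, Pow(Add(Rational(-12512, 12343), Rational(24421, 54756)), -1)), Rational(-19945, 19766)) = Add(Mul(-29969, Pow(Rational(-383678669, 675853308), -1)), Rational(-19945, 19766)) = Add(Mul(-29969, Rational(-675853308, 383678669)), Rational(-19945, 19766)) = Add(Rational(20254647787452, 383678669), Rational(-19945, 19766)) = Rational(400345715695723027, 7583792571454)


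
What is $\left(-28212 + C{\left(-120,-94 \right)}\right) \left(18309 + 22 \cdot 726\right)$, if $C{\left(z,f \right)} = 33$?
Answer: $-966004299$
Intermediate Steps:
$\left(-28212 + C{\left(-120,-94 \right)}\right) \left(18309 + 22 \cdot 726\right) = \left(-28212 + 33\right) \left(18309 + 22 \cdot 726\right) = - 28179 \left(18309 + 15972\right) = \left(-28179\right) 34281 = -966004299$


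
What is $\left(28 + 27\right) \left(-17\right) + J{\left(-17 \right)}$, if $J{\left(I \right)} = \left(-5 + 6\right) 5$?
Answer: $-930$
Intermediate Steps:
$J{\left(I \right)} = 5$ ($J{\left(I \right)} = 1 \cdot 5 = 5$)
$\left(28 + 27\right) \left(-17\right) + J{\left(-17 \right)} = \left(28 + 27\right) \left(-17\right) + 5 = 55 \left(-17\right) + 5 = -935 + 5 = -930$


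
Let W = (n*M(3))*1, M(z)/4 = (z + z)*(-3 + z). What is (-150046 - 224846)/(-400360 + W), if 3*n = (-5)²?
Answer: 93723/100090 ≈ 0.93639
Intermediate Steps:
n = 25/3 (n = (⅓)*(-5)² = (⅓)*25 = 25/3 ≈ 8.3333)
M(z) = 8*z*(-3 + z) (M(z) = 4*((z + z)*(-3 + z)) = 4*((2*z)*(-3 + z)) = 4*(2*z*(-3 + z)) = 8*z*(-3 + z))
W = 0 (W = (25*(8*3*(-3 + 3))/3)*1 = (25*(8*3*0)/3)*1 = ((25/3)*0)*1 = 0*1 = 0)
(-150046 - 224846)/(-400360 + W) = (-150046 - 224846)/(-400360 + 0) = -374892/(-400360) = -374892*(-1/400360) = 93723/100090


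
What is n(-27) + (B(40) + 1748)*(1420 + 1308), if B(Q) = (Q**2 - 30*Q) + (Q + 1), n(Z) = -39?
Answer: 5971553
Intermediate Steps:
B(Q) = 1 + Q**2 - 29*Q (B(Q) = (Q**2 - 30*Q) + (1 + Q) = 1 + Q**2 - 29*Q)
n(-27) + (B(40) + 1748)*(1420 + 1308) = -39 + ((1 + 40**2 - 29*40) + 1748)*(1420 + 1308) = -39 + ((1 + 1600 - 1160) + 1748)*2728 = -39 + (441 + 1748)*2728 = -39 + 2189*2728 = -39 + 5971592 = 5971553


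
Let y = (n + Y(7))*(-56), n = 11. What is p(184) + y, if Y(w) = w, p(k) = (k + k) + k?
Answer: -456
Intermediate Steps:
p(k) = 3*k (p(k) = 2*k + k = 3*k)
y = -1008 (y = (11 + 7)*(-56) = 18*(-56) = -1008)
p(184) + y = 3*184 - 1008 = 552 - 1008 = -456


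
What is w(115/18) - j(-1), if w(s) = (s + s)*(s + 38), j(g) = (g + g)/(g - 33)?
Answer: 1561883/2754 ≈ 567.13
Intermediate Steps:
j(g) = 2*g/(-33 + g) (j(g) = (2*g)/(-33 + g) = 2*g/(-33 + g))
w(s) = 2*s*(38 + s) (w(s) = (2*s)*(38 + s) = 2*s*(38 + s))
w(115/18) - j(-1) = 2*(115/18)*(38 + 115/18) - 2*(-1)/(-33 - 1) = 2*(115*(1/18))*(38 + 115*(1/18)) - 2*(-1)/(-34) = 2*(115/18)*(38 + 115/18) - 2*(-1)*(-1)/34 = 2*(115/18)*(799/18) - 1*1/17 = 91885/162 - 1/17 = 1561883/2754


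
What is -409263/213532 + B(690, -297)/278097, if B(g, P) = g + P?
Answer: -37910298145/19794202868 ≈ -1.9152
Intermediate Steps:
B(g, P) = P + g
-409263/213532 + B(690, -297)/278097 = -409263/213532 + (-297 + 690)/278097 = -409263*1/213532 + 393*(1/278097) = -409263/213532 + 131/92699 = -37910298145/19794202868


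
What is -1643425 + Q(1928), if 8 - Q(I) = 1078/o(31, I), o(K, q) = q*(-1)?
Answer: -1584253449/964 ≈ -1.6434e+6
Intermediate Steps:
o(K, q) = -q
Q(I) = 8 + 1078/I (Q(I) = 8 - 1078/((-I)) = 8 - 1078*(-1/I) = 8 - (-1078)/I = 8 + 1078/I)
-1643425 + Q(1928) = -1643425 + (8 + 1078/1928) = -1643425 + (8 + 1078*(1/1928)) = -1643425 + (8 + 539/964) = -1643425 + 8251/964 = -1584253449/964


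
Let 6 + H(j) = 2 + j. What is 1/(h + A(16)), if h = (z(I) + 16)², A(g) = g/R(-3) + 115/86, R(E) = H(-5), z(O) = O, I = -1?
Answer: 774/173809 ≈ 0.0044532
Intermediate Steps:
H(j) = -4 + j (H(j) = -6 + (2 + j) = -4 + j)
R(E) = -9 (R(E) = -4 - 5 = -9)
A(g) = 115/86 - g/9 (A(g) = g/(-9) + 115/86 = g*(-⅑) + 115*(1/86) = -g/9 + 115/86 = 115/86 - g/9)
h = 225 (h = (-1 + 16)² = 15² = 225)
1/(h + A(16)) = 1/(225 + (115/86 - ⅑*16)) = 1/(225 + (115/86 - 16/9)) = 1/(225 - 341/774) = 1/(173809/774) = 774/173809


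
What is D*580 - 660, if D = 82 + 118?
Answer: 115340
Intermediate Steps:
D = 200
D*580 - 660 = 200*580 - 660 = 116000 - 660 = 115340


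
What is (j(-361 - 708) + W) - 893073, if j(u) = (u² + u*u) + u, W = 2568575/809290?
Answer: 225206497755/161858 ≈ 1.3914e+6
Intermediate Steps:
W = 513715/161858 (W = 2568575*(1/809290) = 513715/161858 ≈ 3.1739)
j(u) = u + 2*u² (j(u) = (u² + u²) + u = 2*u² + u = u + 2*u²)
(j(-361 - 708) + W) - 893073 = ((-361 - 708)*(1 + 2*(-361 - 708)) + 513715/161858) - 893073 = (-1069*(1 + 2*(-1069)) + 513715/161858) - 893073 = (-1069*(1 - 2138) + 513715/161858) - 893073 = (-1069*(-2137) + 513715/161858) - 893073 = (2284453 + 513715/161858) - 893073 = 369757507389/161858 - 893073 = 225206497755/161858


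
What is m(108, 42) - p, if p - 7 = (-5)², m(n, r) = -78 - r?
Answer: -152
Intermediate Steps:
p = 32 (p = 7 + (-5)² = 7 + 25 = 32)
m(108, 42) - p = (-78 - 1*42) - 1*32 = (-78 - 42) - 32 = -120 - 32 = -152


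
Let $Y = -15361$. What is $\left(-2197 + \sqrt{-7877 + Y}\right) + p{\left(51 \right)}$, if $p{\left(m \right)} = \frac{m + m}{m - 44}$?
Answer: $- \frac{15277}{7} + 3 i \sqrt{2582} \approx -2182.4 + 152.44 i$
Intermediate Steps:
$p{\left(m \right)} = \frac{2 m}{-44 + m}$
$\left(-2197 + \sqrt{-7877 + Y}\right) + p{\left(51 \right)} = \left(-2197 + \sqrt{-7877 - 15361}\right) + 2 \cdot 51 \frac{1}{-44 + 51} = \left(-2197 + \sqrt{-23238}\right) + 2 \cdot 51 \cdot \frac{1}{7} = \left(-2197 + 3 i \sqrt{2582}\right) + 2 \cdot 51 \cdot \frac{1}{7} = \left(-2197 + 3 i \sqrt{2582}\right) + \frac{102}{7} = - \frac{15277}{7} + 3 i \sqrt{2582}$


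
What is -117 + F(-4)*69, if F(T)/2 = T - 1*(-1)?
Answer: -531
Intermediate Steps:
F(T) = 2 + 2*T (F(T) = 2*(T - 1*(-1)) = 2*(T + 1) = 2*(1 + T) = 2 + 2*T)
-117 + F(-4)*69 = -117 + (2 + 2*(-4))*69 = -117 + (2 - 8)*69 = -117 - 6*69 = -117 - 414 = -531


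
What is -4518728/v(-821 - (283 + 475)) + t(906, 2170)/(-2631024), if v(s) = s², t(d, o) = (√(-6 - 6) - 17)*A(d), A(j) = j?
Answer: -13080001015/7240371864 - I*√3/1452 ≈ -1.8065 - 0.0011929*I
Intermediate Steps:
t(d, o) = d*(-17 + 2*I*√3) (t(d, o) = (√(-6 - 6) - 17)*d = (√(-12) - 17)*d = (2*I*√3 - 17)*d = (-17 + 2*I*√3)*d = d*(-17 + 2*I*√3))
-4518728/v(-821 - (283 + 475)) + t(906, 2170)/(-2631024) = -4518728/(-821 - (283 + 475))² + (906*(-17 + 2*I*√3))/(-2631024) = -4518728/(-821 - 1*758)² + (-15402 + 1812*I*√3)*(-1/2631024) = -4518728/(-821 - 758)² + (17/2904 - I*√3/1452) = -4518728/((-1579)²) + (17/2904 - I*√3/1452) = -4518728/2493241 + (17/2904 - I*√3/1452) = -13080001015/7240371864 - I*√3/1452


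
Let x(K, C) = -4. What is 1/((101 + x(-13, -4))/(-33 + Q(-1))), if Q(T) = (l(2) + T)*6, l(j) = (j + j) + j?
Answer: -3/97 ≈ -0.030928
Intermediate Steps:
l(j) = 3*j (l(j) = 2*j + j = 3*j)
Q(T) = 36 + 6*T (Q(T) = (3*2 + T)*6 = (6 + T)*6 = 36 + 6*T)
1/((101 + x(-13, -4))/(-33 + Q(-1))) = 1/((101 - 4)/(-33 + (36 + 6*(-1)))) = 1/(97/(-33 + (36 - 6))) = 1/(97/(-33 + 30)) = 1/(97/(-3)) = 1/(97*(-1/3)) = 1/(-97/3) = -3/97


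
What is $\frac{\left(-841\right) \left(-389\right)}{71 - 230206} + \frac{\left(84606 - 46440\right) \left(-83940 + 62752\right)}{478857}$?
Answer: $- \frac{62085968230591}{36733918565} \approx -1690.2$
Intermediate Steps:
$\frac{\left(-841\right) \left(-389\right)}{71 - 230206} + \frac{\left(84606 - 46440\right) \left(-83940 + 62752\right)}{478857} = \frac{327149}{71 - 230206} + 38166 \left(-21188\right) \frac{1}{478857} = \frac{327149}{-230135} - \frac{269553736}{159619} = 327149 \left(- \frac{1}{230135}\right) - \frac{269553736}{159619} = - \frac{327149}{230135} - \frac{269553736}{159619} = - \frac{62085968230591}{36733918565}$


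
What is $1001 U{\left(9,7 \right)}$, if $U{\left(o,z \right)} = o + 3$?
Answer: $12012$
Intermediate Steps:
$U{\left(o,z \right)} = 3 + o$
$1001 U{\left(9,7 \right)} = 1001 \left(3 + 9\right) = 1001 \cdot 12 = 12012$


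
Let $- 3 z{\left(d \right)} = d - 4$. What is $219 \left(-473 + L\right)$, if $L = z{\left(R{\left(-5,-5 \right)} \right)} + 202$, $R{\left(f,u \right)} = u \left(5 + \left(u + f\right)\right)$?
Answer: $-60882$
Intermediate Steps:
$R{\left(f,u \right)} = u \left(5 + f + u\right)$ ($R{\left(f,u \right)} = u \left(5 + \left(f + u\right)\right) = u \left(5 + f + u\right)$)
$z{\left(d \right)} = \frac{4}{3} - \frac{d}{3}$ ($z{\left(d \right)} = - \frac{d - 4}{3} = - \frac{-4 + d}{3} = \frac{4}{3} - \frac{d}{3}$)
$L = 195$ ($L = \left(\frac{4}{3} - \frac{\left(-5\right) \left(5 - 5 - 5\right)}{3}\right) + 202 = \left(\frac{4}{3} - \frac{\left(-5\right) \left(-5\right)}{3}\right) + 202 = \left(\frac{4}{3} - \frac{25}{3}\right) + 202 = -7 + 202 = 195$)
$219 \left(-473 + L\right) = 219 \left(-473 + 195\right) = 219 \left(-278\right) = -60882$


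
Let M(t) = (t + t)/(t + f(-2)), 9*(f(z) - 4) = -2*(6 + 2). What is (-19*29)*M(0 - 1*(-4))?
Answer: -4959/7 ≈ -708.43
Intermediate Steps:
f(z) = 20/9 (f(z) = 4 + (-2*(6 + 2))/9 = 4 + (-2*8)/9 = 4 + (⅑)*(-16) = 4 - 16/9 = 20/9)
M(t) = 2*t/(20/9 + t) (M(t) = (t + t)/(t + 20/9) = (2*t)/(20/9 + t) = 2*t/(20/9 + t))
(-19*29)*M(0 - 1*(-4)) = (-19*29)*(18*(0 - 1*(-4))/(20 + 9*(0 - 1*(-4)))) = -9918*(0 + 4)/(20 + 9*(0 + 4)) = -9918*4/(20 + 9*4) = -9918*4/(20 + 36) = -9918*4/56 = -551*9/7 = -4959/7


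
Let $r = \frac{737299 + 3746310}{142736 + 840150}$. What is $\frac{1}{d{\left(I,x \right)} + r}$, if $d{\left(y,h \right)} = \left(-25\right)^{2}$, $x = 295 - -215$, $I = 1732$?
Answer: $\frac{982886}{618787359} \approx 0.0015884$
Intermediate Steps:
$r = \frac{4483609}{982886} \approx 4.5617$
$x = 510$ ($x = 295 + 215 = 510$)
$d{\left(y,h \right)} = 625$
$\frac{1}{d{\left(I,x \right)} + r} = \frac{1}{625 + \frac{4483609}{982886}} = \frac{1}{\frac{618787359}{982886}} = \frac{982886}{618787359}$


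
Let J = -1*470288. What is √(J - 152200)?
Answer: 2*I*√155622 ≈ 788.98*I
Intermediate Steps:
J = -470288
√(J - 152200) = √(-470288 - 152200) = √(-622488) = 2*I*√155622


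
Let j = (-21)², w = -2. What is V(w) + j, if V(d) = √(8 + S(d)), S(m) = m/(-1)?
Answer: 441 + √10 ≈ 444.16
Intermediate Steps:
S(m) = -m (S(m) = m*(-1) = -m)
V(d) = √(8 - d)
j = 441
V(w) + j = √(8 - 1*(-2)) + 441 = √(8 + 2) + 441 = √10 + 441 = 441 + √10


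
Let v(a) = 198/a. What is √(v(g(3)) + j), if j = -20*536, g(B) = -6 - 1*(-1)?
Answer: I*√268990/5 ≈ 103.73*I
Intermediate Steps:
g(B) = -5 (g(B) = -6 + 1 = -5)
j = -10720
√(v(g(3)) + j) = √(198/(-5) - 10720) = √(198*(-⅕) - 10720) = √(-198/5 - 10720) = √(-53798/5) = I*√268990/5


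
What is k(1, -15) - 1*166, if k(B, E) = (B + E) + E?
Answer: -195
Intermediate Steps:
k(B, E) = B + 2*E
k(1, -15) - 1*166 = (1 + 2*(-15)) - 1*166 = (1 - 30) - 166 = -29 - 166 = -195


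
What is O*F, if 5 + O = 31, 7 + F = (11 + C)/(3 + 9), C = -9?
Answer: -533/3 ≈ -177.67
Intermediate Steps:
F = -41/6 (F = -7 + (11 - 9)/(3 + 9) = -7 + 2/12 = -7 + 2*(1/12) = -7 + 1/6 = -41/6 ≈ -6.8333)
O = 26 (O = -5 + 31 = 26)
O*F = 26*(-41/6) = -533/3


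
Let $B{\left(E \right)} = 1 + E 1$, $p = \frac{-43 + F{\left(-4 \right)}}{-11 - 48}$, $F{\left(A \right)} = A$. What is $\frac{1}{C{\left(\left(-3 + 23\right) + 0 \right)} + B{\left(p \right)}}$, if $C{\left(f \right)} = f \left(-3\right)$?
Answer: $- \frac{59}{3434} \approx -0.017181$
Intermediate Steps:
$C{\left(f \right)} = - 3 f$
$p = \frac{47}{59}$ ($p = \frac{-43 - 4}{-11 - 48} = - \frac{47}{-59} = \left(-47\right) \left(- \frac{1}{59}\right) = \frac{47}{59} \approx 0.79661$)
$B{\left(E \right)} = 1 + E$
$\frac{1}{C{\left(\left(-3 + 23\right) + 0 \right)} + B{\left(p \right)}} = \frac{1}{- 3 \left(\left(-3 + 23\right) + 0\right) + \left(1 + \frac{47}{59}\right)} = \frac{1}{- 3 \left(20 + 0\right) + \frac{106}{59}} = \frac{1}{\left(-3\right) 20 + \frac{106}{59}} = \frac{1}{-60 + \frac{106}{59}} = \frac{1}{- \frac{3434}{59}} = - \frac{59}{3434}$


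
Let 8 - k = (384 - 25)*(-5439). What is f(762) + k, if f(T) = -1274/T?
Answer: 743943392/381 ≈ 1.9526e+6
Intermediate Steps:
k = 1952609 (k = 8 - (384 - 25)*(-5439) = 8 - 359*(-5439) = 8 - 1*(-1952601) = 8 + 1952601 = 1952609)
f(762) + k = -1274/762 + 1952609 = -1274*1/762 + 1952609 = -637/381 + 1952609 = 743943392/381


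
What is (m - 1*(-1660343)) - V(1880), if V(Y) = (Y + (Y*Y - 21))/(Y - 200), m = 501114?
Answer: 1209237167/560 ≈ 2.1594e+6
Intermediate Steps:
V(Y) = (-21 + Y + Y²)/(-200 + Y) (V(Y) = (Y + (Y² - 21))/(-200 + Y) = (Y + (-21 + Y²))/(-200 + Y) = (-21 + Y + Y²)/(-200 + Y))
(m - 1*(-1660343)) - V(1880) = (501114 - 1*(-1660343)) - (-21 + 1880 + 1880²)/(-200 + 1880) = (501114 + 1660343) - (-21 + 1880 + 3534400)/1680 = 2161457 - 3536259/1680 = 2161457 - 1*1178753/560 = 2161457 - 1178753/560 = 1209237167/560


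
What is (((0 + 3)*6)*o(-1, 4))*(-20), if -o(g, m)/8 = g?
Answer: -2880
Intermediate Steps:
o(g, m) = -8*g
(((0 + 3)*6)*o(-1, 4))*(-20) = (((0 + 3)*6)*(-8*(-1)))*(-20) = ((3*6)*8)*(-20) = (18*8)*(-20) = 144*(-20) = -2880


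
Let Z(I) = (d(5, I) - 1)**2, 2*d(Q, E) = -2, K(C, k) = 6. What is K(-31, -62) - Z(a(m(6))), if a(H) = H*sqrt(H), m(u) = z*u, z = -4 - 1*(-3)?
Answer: 2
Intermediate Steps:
d(Q, E) = -1 (d(Q, E) = (1/2)*(-2) = -1)
z = -1 (z = -4 + 3 = -1)
m(u) = -u
a(H) = H**(3/2)
Z(I) = 4 (Z(I) = (-1 - 1)**2 = (-2)**2 = 4)
K(-31, -62) - Z(a(m(6))) = 6 - 1*4 = 6 - 4 = 2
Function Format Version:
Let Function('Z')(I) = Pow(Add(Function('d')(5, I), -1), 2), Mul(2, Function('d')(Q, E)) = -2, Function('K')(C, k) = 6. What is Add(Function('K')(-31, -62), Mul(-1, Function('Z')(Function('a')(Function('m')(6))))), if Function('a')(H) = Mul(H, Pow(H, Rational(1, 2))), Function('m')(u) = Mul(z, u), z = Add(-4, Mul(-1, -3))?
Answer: 2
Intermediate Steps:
Function('d')(Q, E) = -1 (Function('d')(Q, E) = Mul(Rational(1, 2), -2) = -1)
z = -1 (z = Add(-4, 3) = -1)
Function('m')(u) = Mul(-1, u)
Function('a')(H) = Pow(H, Rational(3, 2))
Function('Z')(I) = 4 (Function('Z')(I) = Pow(Add(-1, -1), 2) = Pow(-2, 2) = 4)
Add(Function('K')(-31, -62), Mul(-1, Function('Z')(Function('a')(Function('m')(6))))) = Add(6, Mul(-1, 4)) = Add(6, -4) = 2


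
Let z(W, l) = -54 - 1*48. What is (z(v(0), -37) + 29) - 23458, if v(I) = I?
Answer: -23531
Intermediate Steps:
z(W, l) = -102 (z(W, l) = -54 - 48 = -102)
(z(v(0), -37) + 29) - 23458 = (-102 + 29) - 23458 = -73 - 23458 = -23531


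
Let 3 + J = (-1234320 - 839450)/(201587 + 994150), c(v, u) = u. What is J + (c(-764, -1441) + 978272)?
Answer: 1168027308466/1195737 ≈ 9.7683e+5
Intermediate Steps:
J = -5660981/1195737 (J = -3 + (-1234320 - 839450)/(201587 + 994150) = -3 - 2073770/1195737 = -5660981/1195737 ≈ -4.7343)
J + (c(-764, -1441) + 978272) = -5660981/1195737 + (-1441 + 978272) = -5660981/1195737 + 976831 = 1168027308466/1195737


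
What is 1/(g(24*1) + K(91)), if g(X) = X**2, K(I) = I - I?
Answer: 1/576 ≈ 0.0017361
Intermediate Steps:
K(I) = 0
1/(g(24*1) + K(91)) = 1/((24*1)**2 + 0) = 1/(24**2 + 0) = 1/(576 + 0) = 1/576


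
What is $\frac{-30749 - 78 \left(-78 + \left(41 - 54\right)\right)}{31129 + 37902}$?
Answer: $- \frac{23651}{69031} \approx -0.34261$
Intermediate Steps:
$\frac{-30749 - 78 \left(-78 + \left(41 - 54\right)\right)}{31129 + 37902} = \frac{-30749 - 78 \left(-78 + \left(41 - 54\right)\right)}{69031} = \left(-30749 - 78 \left(-78 - 13\right)\right) \frac{1}{69031} = \left(-30749 - -7098\right) \frac{1}{69031} = \left(-30749 + 7098\right) \frac{1}{69031} = \left(-23651\right) \frac{1}{69031} = - \frac{23651}{69031}$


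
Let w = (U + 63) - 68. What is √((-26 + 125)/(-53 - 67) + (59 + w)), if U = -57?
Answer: 3*I*√170/20 ≈ 1.9558*I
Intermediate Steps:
w = -62 (w = (-57 + 63) - 68 = 6 - 68 = -62)
√((-26 + 125)/(-53 - 67) + (59 + w)) = √((-26 + 125)/(-53 - 67) + (59 - 62)) = √(99/(-120) - 3) = √(99*(-1/120) - 3) = √(-33/40 - 3) = √(-153/40) = 3*I*√170/20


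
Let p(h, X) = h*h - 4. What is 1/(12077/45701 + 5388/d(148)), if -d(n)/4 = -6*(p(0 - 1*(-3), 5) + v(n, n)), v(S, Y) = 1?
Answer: 548412/20664673 ≈ 0.026539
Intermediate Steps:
p(h, X) = -4 + h² (p(h, X) = h² - 4 = -4 + h²)
d(n) = 144 (d(n) = -(-24)*((-4 + (0 - 1*(-3))²) + 1) = -(-24)*((-4 + (0 + 3)²) + 1) = -(-24)*((-4 + 3²) + 1) = -(-24)*((-4 + 9) + 1) = -(-24)*(5 + 1) = -(-24)*6 = -4*(-36) = 144)
1/(12077/45701 + 5388/d(148)) = 1/(12077/45701 + 5388/144) = 1/(12077*(1/45701) + 5388*(1/144)) = 1/(12077/45701 + 449/12) = 1/(20664673/548412) = 548412/20664673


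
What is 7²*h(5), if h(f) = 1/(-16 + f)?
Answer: -49/11 ≈ -4.4545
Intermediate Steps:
7²*h(5) = 7²/(-16 + 5) = 49/(-11) = 49*(-1/11) = -49/11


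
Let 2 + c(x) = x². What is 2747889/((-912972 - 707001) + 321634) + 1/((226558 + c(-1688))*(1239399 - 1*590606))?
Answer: -5483748810061155961/2590994376522369300 ≈ -2.1165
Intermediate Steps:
c(x) = -2 + x²
2747889/((-912972 - 707001) + 321634) + 1/((226558 + c(-1688))*(1239399 - 1*590606)) = 2747889/((-912972 - 707001) + 321634) + 1/((226558 + (-2 + (-1688)²))*(1239399 - 1*590606)) = 2747889/(-1619973 + 321634) + 1/((226558 + (-2 + 2849344))*(1239399 - 590606)) = 2747889/(-1298339) + 1/((226558 + 2849342)*648793) = 2747889*(-1/1298339) + (1/648793)/3075900 = -2747889/1298339 + (1/3075900)*(1/648793) = -2747889/1298339 + 1/1995622388700 = -5483748810061155961/2590994376522369300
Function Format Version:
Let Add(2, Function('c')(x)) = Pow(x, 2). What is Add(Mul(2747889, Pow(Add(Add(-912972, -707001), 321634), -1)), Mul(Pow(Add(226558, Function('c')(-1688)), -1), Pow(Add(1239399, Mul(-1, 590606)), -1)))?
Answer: Rational(-5483748810061155961, 2590994376522369300) ≈ -2.1165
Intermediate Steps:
Function('c')(x) = Add(-2, Pow(x, 2))
Add(Mul(2747889, Pow(Add(Add(-912972, -707001), 321634), -1)), Mul(Pow(Add(226558, Function('c')(-1688)), -1), Pow(Add(1239399, Mul(-1, 590606)), -1))) = Add(Mul(2747889, Pow(Add(Add(-912972, -707001), 321634), -1)), Mul(Pow(Add(226558, Add(-2, Pow(-1688, 2))), -1), Pow(Add(1239399, Mul(-1, 590606)), -1))) = Add(Mul(2747889, Pow(Add(-1619973, 321634), -1)), Mul(Pow(Add(226558, Add(-2, 2849344)), -1), Pow(Add(1239399, -590606), -1))) = Add(Mul(2747889, Pow(-1298339, -1)), Mul(Pow(Add(226558, 2849342), -1), Pow(648793, -1))) = Add(Mul(2747889, Rational(-1, 1298339)), Mul(Pow(3075900, -1), Rational(1, 648793))) = Add(Rational(-2747889, 1298339), Mul(Rational(1, 3075900), Rational(1, 648793))) = Add(Rational(-2747889, 1298339), Rational(1, 1995622388700)) = Rational(-5483748810061155961, 2590994376522369300)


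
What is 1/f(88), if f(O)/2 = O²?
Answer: 1/15488 ≈ 6.4566e-5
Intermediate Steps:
f(O) = 2*O²
1/f(88) = 1/(2*88²) = 1/(2*7744) = 1/15488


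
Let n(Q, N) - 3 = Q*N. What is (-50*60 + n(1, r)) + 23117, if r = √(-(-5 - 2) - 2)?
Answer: 20120 + √5 ≈ 20122.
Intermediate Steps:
r = √5 (r = √(-1*(-7) - 2) = √(7 - 2) = √5 ≈ 2.2361)
n(Q, N) = 3 + N*Q (n(Q, N) = 3 + Q*N = 3 + N*Q)
(-50*60 + n(1, r)) + 23117 = (-50*60 + (3 + √5*1)) + 23117 = (-3000 + (3 + √5)) + 23117 = (-2997 + √5) + 23117 = 20120 + √5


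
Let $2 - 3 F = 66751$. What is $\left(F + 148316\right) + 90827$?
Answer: $\frac{650680}{3} \approx 2.1689 \cdot 10^{5}$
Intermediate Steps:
$F = - \frac{66749}{3}$ ($F = \frac{2}{3} - \frac{66751}{3} = - \frac{66749}{3} \approx -22250.0$)
$\left(F + 148316\right) + 90827 = \left(- \frac{66749}{3} + 148316\right) + 90827 = \frac{378199}{3} + 90827 = \frac{650680}{3}$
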